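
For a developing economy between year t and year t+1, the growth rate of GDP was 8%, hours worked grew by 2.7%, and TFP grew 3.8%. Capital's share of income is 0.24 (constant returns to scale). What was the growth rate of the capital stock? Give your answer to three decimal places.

Labor's share = 1 − 0.24 = 0.76.
gY = gA + 0.76×2.7 + 0.24×g.
0.24×g = 8 − 3.8 − 2.052 = 2.148.
g = 2.148 / 0.24 = 8.95%.

The capital stock growth was 8.950%.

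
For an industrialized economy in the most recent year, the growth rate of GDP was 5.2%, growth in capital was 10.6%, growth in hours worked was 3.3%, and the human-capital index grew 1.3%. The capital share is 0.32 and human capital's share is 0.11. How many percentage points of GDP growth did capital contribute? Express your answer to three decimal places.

3.392 pp

Contribution = share × growth = 0.32 × 10.6 = 3.392 pp.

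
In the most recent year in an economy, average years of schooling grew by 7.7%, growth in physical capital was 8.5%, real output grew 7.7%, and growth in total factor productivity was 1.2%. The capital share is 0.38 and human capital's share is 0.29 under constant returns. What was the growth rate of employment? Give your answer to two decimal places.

3.14%

Labor's share = 1 − 0.38 − 0.29 = 0.33.
gY = gA + 0.38×8.5 + 0.29×7.7 + 0.33×g.
0.33×g = 7.7 − 1.2 − 5.463 = 1.037.
g = 1.037 / 0.33 = 3.1424%.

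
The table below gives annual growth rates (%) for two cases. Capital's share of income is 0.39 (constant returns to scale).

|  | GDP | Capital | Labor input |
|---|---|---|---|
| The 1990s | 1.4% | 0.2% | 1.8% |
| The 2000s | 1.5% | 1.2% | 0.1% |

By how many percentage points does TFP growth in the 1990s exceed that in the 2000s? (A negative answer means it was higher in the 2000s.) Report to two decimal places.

-0.75 percentage points

Labor's share = 1 − 0.39 = 0.61.
The 1990s: TFP = 1.4 − 0.078 − 1.098 = 0.224%.
The 2000s: TFP = 1.5 − 0.468 − 0.061 = 0.971%.
Difference = 0.224 − (0.971) = -0.747 pp.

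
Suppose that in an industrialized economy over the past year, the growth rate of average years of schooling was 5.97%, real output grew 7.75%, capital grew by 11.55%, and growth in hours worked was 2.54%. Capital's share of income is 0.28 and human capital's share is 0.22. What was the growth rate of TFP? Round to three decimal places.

Labor's share = 1 − 0.28 − 0.22 = 0.5.
Capital: 0.28 × 11.55 = 3.234 pp.
Average years of schooling: 0.22 × 5.97 = 1.3134 pp.
Hours worked: 0.5 × 2.54 = 1.27 pp.
TFP growth = 7.75 − 5.8174 = 1.9326%.

1.933%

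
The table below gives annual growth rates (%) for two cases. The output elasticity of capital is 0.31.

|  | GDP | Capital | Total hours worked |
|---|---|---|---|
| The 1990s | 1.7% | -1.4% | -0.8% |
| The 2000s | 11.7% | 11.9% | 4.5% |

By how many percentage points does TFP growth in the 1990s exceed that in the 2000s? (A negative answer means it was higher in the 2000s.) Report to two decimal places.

-2.22 percentage points

Labor's share = 1 − 0.31 = 0.69.
The 1990s: TFP = 1.7 + 0.434 + 0.552 = 2.686%.
The 2000s: TFP = 11.7 − 3.689 − 3.105 = 4.906%.
Difference = 2.686 − (4.906) = -2.22 pp.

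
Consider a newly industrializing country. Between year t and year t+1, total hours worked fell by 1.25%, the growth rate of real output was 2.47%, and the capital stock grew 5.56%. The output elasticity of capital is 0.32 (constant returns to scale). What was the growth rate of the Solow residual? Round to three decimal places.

Labor's share = 1 − 0.32 = 0.68.
The capital stock: 0.32 × 5.56 = 1.7792 pp.
Total hours worked: 0.68 × (-1.25) = -0.85 pp.
TFP growth = 2.47 − 0.9292 = 1.5408%.

The Solow residual grew 1.541%.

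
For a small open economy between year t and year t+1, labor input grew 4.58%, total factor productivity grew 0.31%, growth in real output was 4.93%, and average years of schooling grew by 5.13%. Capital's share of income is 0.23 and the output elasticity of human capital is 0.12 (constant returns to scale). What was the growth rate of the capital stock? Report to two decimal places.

4.47%

Labor's share = 1 − 0.23 − 0.12 = 0.65.
gY = gA + 0.12×5.13 + 0.65×4.58 + 0.23×g.
0.23×g = 4.93 − 0.31 − 3.5926 = 1.0274.
g = 1.0274 / 0.23 = 4.467%.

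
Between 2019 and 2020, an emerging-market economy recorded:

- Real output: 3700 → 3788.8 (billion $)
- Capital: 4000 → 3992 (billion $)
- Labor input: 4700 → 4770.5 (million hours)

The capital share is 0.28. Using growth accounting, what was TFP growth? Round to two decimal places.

Real output growth = (3788.8 − 3700) / 3700 = 2.4%.
Capital growth = (3992 − 4000) / 4000 = -0.2%.
Labor input growth = (4770.5 − 4700) / 4700 = 1.5%.
Labor's share = 1 − 0.28 = 0.72.
Capital: 0.28 × (-0.2) = -0.056 pp.
Labor input: 0.72 × 1.5 = 1.08 pp.
TFP growth = 2.4 − 1.024 = 1.376%.

1.38%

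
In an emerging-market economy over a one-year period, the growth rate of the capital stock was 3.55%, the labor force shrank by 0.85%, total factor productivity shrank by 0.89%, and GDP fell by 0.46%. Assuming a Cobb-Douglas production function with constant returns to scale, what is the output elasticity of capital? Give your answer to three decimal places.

gY = gA + α·gK + (1−α)·gL, so gY − gA − gL = α(gK − gL).
-0.46 + 0.89 + 0.85 = α × (3.55 − (-0.85)).
1.28 = 4.4 α, so α = 0.29091.

0.291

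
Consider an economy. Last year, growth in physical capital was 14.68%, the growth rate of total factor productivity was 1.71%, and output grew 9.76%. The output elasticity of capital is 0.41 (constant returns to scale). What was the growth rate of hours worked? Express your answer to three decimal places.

Labor's share = 1 − 0.41 = 0.59.
gY = gA + 0.41×14.68 + 0.59×g.
0.59×g = 9.76 − 1.71 − 6.0188 = 2.0312.
g = 2.0312 / 0.59 = 3.44271%.

3.443%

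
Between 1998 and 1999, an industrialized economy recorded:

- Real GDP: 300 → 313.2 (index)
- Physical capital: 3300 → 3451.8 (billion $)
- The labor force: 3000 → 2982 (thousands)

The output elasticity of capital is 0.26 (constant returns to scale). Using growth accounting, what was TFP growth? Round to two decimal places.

3.65%

Real GDP growth = (313.2 − 300) / 300 = 4.4%.
Physical capital growth = (3451.8 − 3300) / 3300 = 4.6%.
The labor force growth = (2982 − 3000) / 3000 = -0.6%.
Labor's share = 1 − 0.26 = 0.74.
Physical capital: 0.26 × 4.6 = 1.196 pp.
The labor force: 0.74 × (-0.6) = -0.444 pp.
TFP growth = 4.4 − 0.752 = 3.648%.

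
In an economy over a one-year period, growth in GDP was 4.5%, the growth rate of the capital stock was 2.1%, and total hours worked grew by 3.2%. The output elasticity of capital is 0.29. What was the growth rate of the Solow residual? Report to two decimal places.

Labor's share = 1 − 0.29 = 0.71.
The capital stock: 0.29 × 2.1 = 0.609 pp.
Total hours worked: 0.71 × 3.2 = 2.272 pp.
TFP growth = 4.5 − 2.881 = 1.619%.

1.62%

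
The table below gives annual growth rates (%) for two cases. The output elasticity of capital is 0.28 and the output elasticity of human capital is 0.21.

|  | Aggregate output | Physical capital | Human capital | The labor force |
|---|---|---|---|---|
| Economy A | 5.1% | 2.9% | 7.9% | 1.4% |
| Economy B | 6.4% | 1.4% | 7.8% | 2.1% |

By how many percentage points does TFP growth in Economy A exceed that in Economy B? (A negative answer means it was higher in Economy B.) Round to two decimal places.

Labor's share = 1 − 0.28 − 0.21 = 0.51.
Economy A: TFP = 5.1 − 0.812 − 1.659 − 0.714 = 1.915%.
Economy B: TFP = 6.4 − 0.392 − 1.638 − 1.071 = 3.299%.
Difference = 1.915 − (3.299) = -1.384 pp.

-1.38 percentage points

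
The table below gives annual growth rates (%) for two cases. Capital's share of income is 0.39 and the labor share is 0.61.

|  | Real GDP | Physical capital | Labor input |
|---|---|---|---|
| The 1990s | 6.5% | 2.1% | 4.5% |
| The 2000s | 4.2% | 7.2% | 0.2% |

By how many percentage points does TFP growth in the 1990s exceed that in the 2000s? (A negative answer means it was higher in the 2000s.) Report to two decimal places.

1.67 percentage points

Labor's share = 1 − 0.39 = 0.61.
The 1990s: TFP = 6.5 − 0.819 − 2.745 = 2.936%.
The 2000s: TFP = 4.2 − 2.808 − 0.122 = 1.27%.
Difference = 2.936 − (1.27) = 1.666 pp.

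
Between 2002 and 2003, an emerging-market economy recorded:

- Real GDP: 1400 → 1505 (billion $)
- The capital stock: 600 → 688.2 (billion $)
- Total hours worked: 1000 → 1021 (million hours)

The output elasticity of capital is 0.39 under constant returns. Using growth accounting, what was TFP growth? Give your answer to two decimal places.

Real GDP growth = (1505 − 1400) / 1400 = 7.5%.
The capital stock growth = (688.2 − 600) / 600 = 14.7%.
Total hours worked growth = (1021 − 1000) / 1000 = 2.1%.
Labor's share = 1 − 0.39 = 0.61.
The capital stock: 0.39 × 14.7 = 5.733 pp.
Total hours worked: 0.61 × 2.1 = 1.281 pp.
TFP growth = 7.5 − 7.014 = 0.486%.

0.49%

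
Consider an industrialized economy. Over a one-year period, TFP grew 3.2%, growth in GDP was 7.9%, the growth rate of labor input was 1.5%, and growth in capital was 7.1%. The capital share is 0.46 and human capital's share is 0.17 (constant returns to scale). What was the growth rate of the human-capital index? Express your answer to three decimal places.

Labor's share = 1 − 0.46 − 0.17 = 0.37.
gY = gA + 0.46×7.1 + 0.37×1.5 + 0.17×g.
0.17×g = 7.9 − 3.2 − 3.821 = 0.879.
g = 0.879 / 0.17 = 5.17059%.

5.171%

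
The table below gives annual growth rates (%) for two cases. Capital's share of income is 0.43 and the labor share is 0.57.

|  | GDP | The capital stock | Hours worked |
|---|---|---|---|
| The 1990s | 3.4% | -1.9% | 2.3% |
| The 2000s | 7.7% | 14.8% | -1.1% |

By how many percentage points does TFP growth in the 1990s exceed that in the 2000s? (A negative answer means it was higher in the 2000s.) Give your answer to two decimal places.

0.94 percentage points

Labor's share = 1 − 0.43 = 0.57.
The 1990s: TFP = 3.4 + 0.817 − 1.311 = 2.906%.
The 2000s: TFP = 7.7 − 6.364 + 0.627 = 1.963%.
Difference = 2.906 − (1.963) = 0.943 pp.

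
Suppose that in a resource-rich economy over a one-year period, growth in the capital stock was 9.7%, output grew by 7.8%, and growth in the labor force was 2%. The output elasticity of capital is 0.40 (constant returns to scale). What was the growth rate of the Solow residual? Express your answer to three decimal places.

Labor's share = 1 − 0.4 = 0.6.
The capital stock: 0.4 × 9.7 = 3.88 pp.
The labor force: 0.6 × 2 = 1.2 pp.
TFP growth = 7.8 − 5.08 = 2.72%.

2.720%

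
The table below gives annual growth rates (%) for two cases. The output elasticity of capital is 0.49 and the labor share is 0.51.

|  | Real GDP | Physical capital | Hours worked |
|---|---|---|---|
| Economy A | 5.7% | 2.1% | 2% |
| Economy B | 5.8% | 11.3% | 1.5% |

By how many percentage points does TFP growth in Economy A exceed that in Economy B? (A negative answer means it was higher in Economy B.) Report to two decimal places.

4.15 percentage points

Labor's share = 1 − 0.49 = 0.51.
Economy A: TFP = 5.7 − 1.029 − 1.02 = 3.651%.
Economy B: TFP = 5.8 − 5.537 − 0.765 = -0.502%.
Difference = 3.651 − (-0.502) = 4.153 pp.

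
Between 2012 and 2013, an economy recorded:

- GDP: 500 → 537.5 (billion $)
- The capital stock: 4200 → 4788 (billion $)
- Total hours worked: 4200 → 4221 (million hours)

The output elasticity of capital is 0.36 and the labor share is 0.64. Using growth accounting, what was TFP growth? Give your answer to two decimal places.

2.14%

GDP growth = (537.5 − 500) / 500 = 7.5%.
The capital stock growth = (4788 − 4200) / 4200 = 14%.
Total hours worked growth = (4221 − 4200) / 4200 = 0.5%.
Labor's share = 1 − 0.36 = 0.64.
The capital stock: 0.36 × 14 = 5.04 pp.
Total hours worked: 0.64 × 0.5 = 0.32 pp.
TFP growth = 7.5 − 5.36 = 2.14%.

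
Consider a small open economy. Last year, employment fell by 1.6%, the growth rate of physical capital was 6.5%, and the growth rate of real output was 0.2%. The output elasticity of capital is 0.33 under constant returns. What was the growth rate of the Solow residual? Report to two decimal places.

-0.87%

Labor's share = 1 − 0.33 = 0.67.
Physical capital: 0.33 × 6.5 = 2.145 pp.
Employment: 0.67 × (-1.6) = -1.072 pp.
TFP growth = 0.2 − 1.073 = -0.873%.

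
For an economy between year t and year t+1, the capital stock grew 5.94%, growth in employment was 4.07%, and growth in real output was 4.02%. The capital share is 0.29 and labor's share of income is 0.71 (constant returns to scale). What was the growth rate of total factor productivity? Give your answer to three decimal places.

-0.592%

Labor's share = 1 − 0.29 = 0.71.
The capital stock: 0.29 × 5.94 = 1.7226 pp.
Employment: 0.71 × 4.07 = 2.8897 pp.
TFP growth = 4.02 − 4.6123 = -0.5923%.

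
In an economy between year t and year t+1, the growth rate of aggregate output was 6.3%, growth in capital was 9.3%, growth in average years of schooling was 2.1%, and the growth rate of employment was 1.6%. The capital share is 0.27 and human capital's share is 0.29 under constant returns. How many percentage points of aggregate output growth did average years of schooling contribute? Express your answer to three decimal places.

Contribution = share × growth = 0.29 × 2.1 = 0.609 pp.

0.609 percentage points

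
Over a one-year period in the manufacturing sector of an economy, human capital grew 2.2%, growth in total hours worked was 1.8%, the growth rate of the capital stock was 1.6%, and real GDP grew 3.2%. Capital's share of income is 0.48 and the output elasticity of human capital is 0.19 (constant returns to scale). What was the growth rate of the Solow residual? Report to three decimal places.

1.420%

Labor's share = 1 − 0.48 − 0.19 = 0.33.
The capital stock: 0.48 × 1.6 = 0.768 pp.
Human capital: 0.19 × 2.2 = 0.418 pp.
Total hours worked: 0.33 × 1.8 = 0.594 pp.
TFP growth = 3.2 − 1.78 = 1.42%.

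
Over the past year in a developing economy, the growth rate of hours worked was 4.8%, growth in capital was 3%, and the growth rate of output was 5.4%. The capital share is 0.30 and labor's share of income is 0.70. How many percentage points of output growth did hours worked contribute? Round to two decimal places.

3.36 percentage points

Labor's share = 1 − 0.3 = 0.7.
Contribution = share × growth = 0.7 × 4.8 = 3.36 pp.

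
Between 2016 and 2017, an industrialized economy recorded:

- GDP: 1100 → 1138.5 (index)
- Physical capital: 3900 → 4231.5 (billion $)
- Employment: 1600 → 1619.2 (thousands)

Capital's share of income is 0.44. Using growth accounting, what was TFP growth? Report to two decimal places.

-0.91%

GDP growth = (1138.5 − 1100) / 1100 = 3.5%.
Physical capital growth = (4231.5 − 3900) / 3900 = 8.5%.
Employment growth = (1619.2 − 1600) / 1600 = 1.2%.
Labor's share = 1 − 0.44 = 0.56.
Physical capital: 0.44 × 8.5 = 3.74 pp.
Employment: 0.56 × 1.2 = 0.672 pp.
TFP growth = 3.5 − 4.412 = -0.912%.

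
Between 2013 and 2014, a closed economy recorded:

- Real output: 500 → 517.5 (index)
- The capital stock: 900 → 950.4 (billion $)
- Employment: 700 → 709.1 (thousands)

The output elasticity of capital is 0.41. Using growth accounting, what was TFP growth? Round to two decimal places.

Real output growth = (517.5 − 500) / 500 = 3.5%.
The capital stock growth = (950.4 − 900) / 900 = 5.6%.
Employment growth = (709.1 − 700) / 700 = 1.3%.
Labor's share = 1 − 0.41 = 0.59.
The capital stock: 0.41 × 5.6 = 2.296 pp.
Employment: 0.59 × 1.3 = 0.767 pp.
TFP growth = 3.5 − 3.063 = 0.437%.

0.44%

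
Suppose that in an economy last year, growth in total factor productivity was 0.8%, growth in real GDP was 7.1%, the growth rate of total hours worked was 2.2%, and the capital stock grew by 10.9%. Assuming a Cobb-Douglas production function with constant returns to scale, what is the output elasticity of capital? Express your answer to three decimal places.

gY = gA + α·gK + (1−α)·gL, so gY − gA − gL = α(gK − gL).
7.1 − 0.8 − 2.2 = α × (10.9 − 2.2).
4.1 = 8.7 α, so α = 0.47126.

α = 0.471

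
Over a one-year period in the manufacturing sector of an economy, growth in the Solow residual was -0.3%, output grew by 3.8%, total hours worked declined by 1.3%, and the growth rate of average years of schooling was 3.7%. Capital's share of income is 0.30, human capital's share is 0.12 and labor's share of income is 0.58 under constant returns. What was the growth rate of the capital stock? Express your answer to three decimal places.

14.700%

Labor's share = 1 − 0.3 − 0.12 = 0.58.
gY = gA + 0.12×3.7 + 0.58×(-1.3) + 0.3×g.
0.3×g = 3.8 + 0.3 + 0.31 = 4.41.
g = 4.41 / 0.3 = 14.7%.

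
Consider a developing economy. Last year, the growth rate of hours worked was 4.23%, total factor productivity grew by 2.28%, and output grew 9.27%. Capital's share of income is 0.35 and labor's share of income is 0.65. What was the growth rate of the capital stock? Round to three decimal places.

Labor's share = 1 − 0.35 = 0.65.
gY = gA + 0.65×4.23 + 0.35×g.
0.35×g = 9.27 − 2.28 − 2.7495 = 4.2405.
g = 4.2405 / 0.35 = 12.11571%.

12.116%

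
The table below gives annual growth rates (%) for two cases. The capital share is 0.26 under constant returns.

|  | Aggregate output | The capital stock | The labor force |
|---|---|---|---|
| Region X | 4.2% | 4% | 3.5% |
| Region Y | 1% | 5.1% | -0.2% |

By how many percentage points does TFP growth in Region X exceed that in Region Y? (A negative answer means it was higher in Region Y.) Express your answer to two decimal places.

Labor's share = 1 − 0.26 = 0.74.
Region X: TFP = 4.2 − 1.04 − 2.59 = 0.57%.
Region Y: TFP = 1 − 1.326 + 0.148 = -0.178%.
Difference = 0.57 − (-0.178) = 0.748 pp.

0.75 percentage points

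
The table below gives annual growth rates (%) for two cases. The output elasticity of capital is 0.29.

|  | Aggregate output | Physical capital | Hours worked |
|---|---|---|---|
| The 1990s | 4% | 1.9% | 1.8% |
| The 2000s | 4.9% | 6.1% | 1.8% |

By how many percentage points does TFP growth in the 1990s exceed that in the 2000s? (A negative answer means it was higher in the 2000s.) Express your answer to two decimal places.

Labor's share = 1 − 0.29 = 0.71.
The 1990s: TFP = 4 − 0.551 − 1.278 = 2.171%.
The 2000s: TFP = 4.9 − 1.769 − 1.278 = 1.853%.
Difference = 2.171 − (1.853) = 0.318 pp.

0.32 percentage points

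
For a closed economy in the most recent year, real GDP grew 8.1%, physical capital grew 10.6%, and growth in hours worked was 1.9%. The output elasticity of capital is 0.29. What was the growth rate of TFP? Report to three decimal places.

3.677%

Labor's share = 1 − 0.29 = 0.71.
Physical capital: 0.29 × 10.6 = 3.074 pp.
Hours worked: 0.71 × 1.9 = 1.349 pp.
TFP growth = 8.1 − 4.423 = 3.677%.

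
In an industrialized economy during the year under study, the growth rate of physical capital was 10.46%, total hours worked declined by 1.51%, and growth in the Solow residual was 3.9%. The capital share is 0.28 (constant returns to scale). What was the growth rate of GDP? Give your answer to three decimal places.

5.742%

Labor's share = 1 − 0.28 = 0.72.
Physical capital: 0.28 × 10.46 = 2.9288 pp.
Total hours worked: 0.72 × (-1.51) = -1.0872 pp.
Output growth = 3.9 + 1.8416 = 5.7416%.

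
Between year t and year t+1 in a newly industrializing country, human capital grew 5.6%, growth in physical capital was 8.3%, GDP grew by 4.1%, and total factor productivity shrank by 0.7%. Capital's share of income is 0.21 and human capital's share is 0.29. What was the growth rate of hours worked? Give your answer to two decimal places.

2.87%

Labor's share = 1 − 0.21 − 0.29 = 0.5.
gY = gA + 0.21×8.3 + 0.29×5.6 + 0.5×g.
0.5×g = 4.1 + 0.7 − 3.367 = 1.433.
g = 1.433 / 0.5 = 2.866%.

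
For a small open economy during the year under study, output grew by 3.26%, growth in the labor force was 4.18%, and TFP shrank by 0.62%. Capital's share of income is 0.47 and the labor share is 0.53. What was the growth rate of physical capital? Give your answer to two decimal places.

Labor's share = 1 − 0.47 = 0.53.
gY = gA + 0.53×4.18 + 0.47×g.
0.47×g = 3.26 + 0.62 − 2.2154 = 1.6646.
g = 1.6646 / 0.47 = 3.5417%.

Physical capital growth was 3.54%.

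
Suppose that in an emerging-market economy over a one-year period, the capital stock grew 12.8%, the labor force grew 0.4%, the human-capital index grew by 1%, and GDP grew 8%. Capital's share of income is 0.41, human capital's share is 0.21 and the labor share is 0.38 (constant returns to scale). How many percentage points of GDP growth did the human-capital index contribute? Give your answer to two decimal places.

Contribution = share × growth = 0.21 × 1 = 0.21 pp.

0.21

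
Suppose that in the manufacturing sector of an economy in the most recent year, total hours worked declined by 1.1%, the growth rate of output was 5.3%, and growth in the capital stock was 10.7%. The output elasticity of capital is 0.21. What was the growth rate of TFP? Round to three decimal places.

Labor's share = 1 − 0.21 = 0.79.
The capital stock: 0.21 × 10.7 = 2.247 pp.
Total hours worked: 0.79 × (-1.1) = -0.869 pp.
TFP growth = 5.3 − 1.378 = 3.922%.

TFP grew 3.922%.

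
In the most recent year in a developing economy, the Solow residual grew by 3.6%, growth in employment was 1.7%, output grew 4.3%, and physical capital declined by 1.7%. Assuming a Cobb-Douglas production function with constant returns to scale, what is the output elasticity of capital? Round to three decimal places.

The output elasticity of capital is 0.294.

gY = gA + α·gK + (1−α)·gL, so gY − gA − gL = α(gK − gL).
4.3 − 3.6 − 1.7 = α × (-1.7 − 1.7).
-1 = -3.4 α, so α = 0.29412.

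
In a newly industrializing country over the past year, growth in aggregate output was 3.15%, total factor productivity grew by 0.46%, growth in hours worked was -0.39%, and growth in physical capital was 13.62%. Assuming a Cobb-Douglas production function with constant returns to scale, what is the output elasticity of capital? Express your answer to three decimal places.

gY = gA + α·gK + (1−α)·gL, so gY − gA − gL = α(gK − gL).
3.15 − 0.46 + 0.39 = α × (13.62 − (-0.39)).
3.08 = 14.01 α, so α = 0.21984.

The output elasticity of capital is 0.220.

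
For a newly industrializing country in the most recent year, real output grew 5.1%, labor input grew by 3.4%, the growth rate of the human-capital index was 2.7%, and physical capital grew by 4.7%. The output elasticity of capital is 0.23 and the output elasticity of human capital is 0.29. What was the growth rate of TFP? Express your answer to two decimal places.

Labor's share = 1 − 0.23 − 0.29 = 0.48.
Physical capital: 0.23 × 4.7 = 1.081 pp.
The human-capital index: 0.29 × 2.7 = 0.783 pp.
Labor input: 0.48 × 3.4 = 1.632 pp.
TFP growth = 5.1 − 3.496 = 1.604%.

TFP grew 1.60%.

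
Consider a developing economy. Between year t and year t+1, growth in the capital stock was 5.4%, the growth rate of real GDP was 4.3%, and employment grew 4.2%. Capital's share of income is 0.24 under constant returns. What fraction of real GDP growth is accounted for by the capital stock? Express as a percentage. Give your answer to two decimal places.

The capital stock contributed 0.24 × 5.4 = 1.296 pp.
Share of growth = 1.296 / 4.3 × 100 = 30.1395%.

The capital stock accounted for 30.14% of growth.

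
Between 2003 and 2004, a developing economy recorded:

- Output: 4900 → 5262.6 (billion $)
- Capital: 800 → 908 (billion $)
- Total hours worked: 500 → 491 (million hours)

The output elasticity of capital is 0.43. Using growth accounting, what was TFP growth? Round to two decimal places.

TFP growth was 2.62%.

Output growth = (5262.6 − 4900) / 4900 = 7.4%.
Capital growth = (908 − 800) / 800 = 13.5%.
Total hours worked growth = (491 − 500) / 500 = -1.8%.
Labor's share = 1 − 0.43 = 0.57.
Capital: 0.43 × 13.5 = 5.805 pp.
Total hours worked: 0.57 × (-1.8) = -1.026 pp.
TFP growth = 7.4 − 4.779 = 2.621%.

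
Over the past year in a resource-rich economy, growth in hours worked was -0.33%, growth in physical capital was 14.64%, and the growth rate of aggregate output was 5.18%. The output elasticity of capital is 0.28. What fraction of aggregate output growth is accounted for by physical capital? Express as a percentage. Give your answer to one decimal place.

Physical capital accounted for 79.1% of growth.

Physical capital contributed 0.28 × 14.64 = 4.0992 pp.
Share of growth = 4.0992 / 5.18 × 100 = 79.135%.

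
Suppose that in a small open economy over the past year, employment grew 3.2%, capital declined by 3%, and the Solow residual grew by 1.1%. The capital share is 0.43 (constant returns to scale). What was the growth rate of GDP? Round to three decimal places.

GDP grew 1.634%.

Labor's share = 1 − 0.43 = 0.57.
Capital: 0.43 × (-3) = -1.29 pp.
Employment: 0.57 × 3.2 = 1.824 pp.
Output growth = 1.1 + 0.534 = 1.634%.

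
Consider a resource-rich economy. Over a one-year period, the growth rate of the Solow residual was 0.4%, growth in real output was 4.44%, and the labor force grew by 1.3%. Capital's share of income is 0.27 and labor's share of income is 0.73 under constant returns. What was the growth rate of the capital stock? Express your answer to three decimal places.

The capital stock grew 11.448%.

Labor's share = 1 − 0.27 = 0.73.
gY = gA + 0.73×1.3 + 0.27×g.
0.27×g = 4.44 − 0.4 − 0.949 = 3.091.
g = 3.091 / 0.27 = 11.44815%.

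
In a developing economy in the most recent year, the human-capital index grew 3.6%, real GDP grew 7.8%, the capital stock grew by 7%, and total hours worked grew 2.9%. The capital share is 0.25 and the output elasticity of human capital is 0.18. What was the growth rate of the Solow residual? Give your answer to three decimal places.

Labor's share = 1 − 0.25 − 0.18 = 0.57.
The capital stock: 0.25 × 7 = 1.75 pp.
The human-capital index: 0.18 × 3.6 = 0.648 pp.
Total hours worked: 0.57 × 2.9 = 1.653 pp.
TFP growth = 7.8 − 4.051 = 3.749%.

3.749%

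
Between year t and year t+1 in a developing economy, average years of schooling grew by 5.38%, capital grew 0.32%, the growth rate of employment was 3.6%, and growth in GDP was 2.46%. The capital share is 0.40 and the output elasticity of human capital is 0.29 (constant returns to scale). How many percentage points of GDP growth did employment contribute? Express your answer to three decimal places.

1.116 percentage points

Labor's share = 1 − 0.4 − 0.29 = 0.31.
Contribution = share × growth = 0.31 × 3.6 = 1.116 pp.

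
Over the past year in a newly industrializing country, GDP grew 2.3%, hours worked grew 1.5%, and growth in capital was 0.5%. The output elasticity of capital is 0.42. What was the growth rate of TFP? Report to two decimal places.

Labor's share = 1 − 0.42 = 0.58.
Capital: 0.42 × 0.5 = 0.21 pp.
Hours worked: 0.58 × 1.5 = 0.87 pp.
TFP growth = 2.3 − 1.08 = 1.22%.

1.22%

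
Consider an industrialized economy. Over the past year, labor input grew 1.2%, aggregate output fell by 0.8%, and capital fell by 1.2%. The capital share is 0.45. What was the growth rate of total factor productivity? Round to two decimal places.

Labor's share = 1 − 0.45 = 0.55.
Capital: 0.45 × (-1.2) = -0.54 pp.
Labor input: 0.55 × 1.2 = 0.66 pp.
TFP growth = -0.8 − 0.12 = -0.92%.

-0.92%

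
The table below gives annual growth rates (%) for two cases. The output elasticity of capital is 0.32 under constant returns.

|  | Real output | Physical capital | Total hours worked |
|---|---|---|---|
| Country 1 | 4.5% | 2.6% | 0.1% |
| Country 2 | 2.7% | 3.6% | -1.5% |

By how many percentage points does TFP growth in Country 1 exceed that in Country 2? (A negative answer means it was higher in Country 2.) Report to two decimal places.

1.03 percentage points

Labor's share = 1 − 0.32 = 0.68.
Country 1: TFP = 4.5 − 0.832 − 0.068 = 3.6%.
Country 2: TFP = 2.7 − 1.152 + 1.02 = 2.568%.
Difference = 3.6 − (2.568) = 1.032 pp.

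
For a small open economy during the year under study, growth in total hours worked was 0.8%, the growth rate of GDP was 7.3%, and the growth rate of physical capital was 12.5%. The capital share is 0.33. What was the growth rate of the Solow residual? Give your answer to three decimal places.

Labor's share = 1 − 0.33 = 0.67.
Physical capital: 0.33 × 12.5 = 4.125 pp.
Total hours worked: 0.67 × 0.8 = 0.536 pp.
TFP growth = 7.3 − 4.661 = 2.639%.

The Solow residual growth was 2.639%.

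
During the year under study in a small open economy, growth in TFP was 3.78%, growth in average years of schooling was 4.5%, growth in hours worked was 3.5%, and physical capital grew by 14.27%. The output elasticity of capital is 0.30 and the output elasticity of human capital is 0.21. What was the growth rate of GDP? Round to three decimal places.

10.721%

Labor's share = 1 − 0.3 − 0.21 = 0.49.
Physical capital: 0.3 × 14.27 = 4.281 pp.
Average years of schooling: 0.21 × 4.5 = 0.945 pp.
Hours worked: 0.49 × 3.5 = 1.715 pp.
Output growth = 3.78 + 6.941 = 10.721%.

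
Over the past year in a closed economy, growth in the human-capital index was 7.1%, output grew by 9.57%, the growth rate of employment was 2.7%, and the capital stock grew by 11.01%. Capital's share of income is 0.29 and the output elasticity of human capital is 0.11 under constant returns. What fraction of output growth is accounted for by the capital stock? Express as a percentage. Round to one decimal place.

The capital stock contributed 0.29 × 11.01 = 3.1929 pp.
Share of growth = 3.1929 / 9.57 × 100 = 33.364%.

33.4%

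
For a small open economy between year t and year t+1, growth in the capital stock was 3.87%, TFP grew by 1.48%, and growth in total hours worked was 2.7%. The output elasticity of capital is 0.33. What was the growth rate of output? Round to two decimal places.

Labor's share = 1 − 0.33 = 0.67.
The capital stock: 0.33 × 3.87 = 1.2771 pp.
Total hours worked: 0.67 × 2.7 = 1.809 pp.
Output growth = 1.48 + 3.0861 = 4.5661%.

4.57%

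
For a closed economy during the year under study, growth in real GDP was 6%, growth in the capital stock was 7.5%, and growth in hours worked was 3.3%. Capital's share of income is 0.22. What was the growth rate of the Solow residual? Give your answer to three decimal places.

1.776%

Labor's share = 1 − 0.22 = 0.78.
The capital stock: 0.22 × 7.5 = 1.65 pp.
Hours worked: 0.78 × 3.3 = 2.574 pp.
TFP growth = 6 − 4.224 = 1.776%.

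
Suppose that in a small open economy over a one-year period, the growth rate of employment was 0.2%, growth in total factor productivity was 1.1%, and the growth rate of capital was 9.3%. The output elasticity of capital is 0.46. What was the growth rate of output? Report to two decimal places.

Labor's share = 1 − 0.46 = 0.54.
Capital: 0.46 × 9.3 = 4.278 pp.
Employment: 0.54 × 0.2 = 0.108 pp.
Output growth = 1.1 + 4.386 = 5.486%.

5.49%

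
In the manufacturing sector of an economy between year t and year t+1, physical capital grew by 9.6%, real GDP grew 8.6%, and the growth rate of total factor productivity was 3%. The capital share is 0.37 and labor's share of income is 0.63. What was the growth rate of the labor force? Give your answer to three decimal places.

3.251%

Labor's share = 1 − 0.37 = 0.63.
gY = gA + 0.37×9.6 + 0.63×g.
0.63×g = 8.6 − 3 − 3.552 = 2.048.
g = 2.048 / 0.63 = 3.25079%.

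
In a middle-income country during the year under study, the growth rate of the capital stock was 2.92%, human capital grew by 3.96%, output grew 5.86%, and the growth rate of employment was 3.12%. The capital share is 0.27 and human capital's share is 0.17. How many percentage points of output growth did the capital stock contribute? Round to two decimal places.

0.79

Contribution = share × growth = 0.27 × 2.92 = 0.7884 pp.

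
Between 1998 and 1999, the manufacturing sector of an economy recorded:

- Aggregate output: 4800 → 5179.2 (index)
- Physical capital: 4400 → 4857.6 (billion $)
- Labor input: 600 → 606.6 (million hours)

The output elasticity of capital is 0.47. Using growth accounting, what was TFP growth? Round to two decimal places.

Aggregate output growth = (5179.2 − 4800) / 4800 = 7.9%.
Physical capital growth = (4857.6 − 4400) / 4400 = 10.4%.
Labor input growth = (606.6 − 600) / 600 = 1.1%.
Labor's share = 1 − 0.47 = 0.53.
Physical capital: 0.47 × 10.4 = 4.888 pp.
Labor input: 0.53 × 1.1 = 0.583 pp.
TFP growth = 7.9 − 5.471 = 2.429%.

2.43%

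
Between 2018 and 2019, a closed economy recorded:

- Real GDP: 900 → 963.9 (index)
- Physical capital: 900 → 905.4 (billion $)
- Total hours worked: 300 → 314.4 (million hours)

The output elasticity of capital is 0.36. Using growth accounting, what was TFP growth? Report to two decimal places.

3.81%

Real GDP growth = (963.9 − 900) / 900 = 7.1%.
Physical capital growth = (905.4 − 900) / 900 = 0.6%.
Total hours worked growth = (314.4 − 300) / 300 = 4.8%.
Labor's share = 1 − 0.36 = 0.64.
Physical capital: 0.36 × 0.6 = 0.216 pp.
Total hours worked: 0.64 × 4.8 = 3.072 pp.
TFP growth = 7.1 − 3.288 = 3.812%.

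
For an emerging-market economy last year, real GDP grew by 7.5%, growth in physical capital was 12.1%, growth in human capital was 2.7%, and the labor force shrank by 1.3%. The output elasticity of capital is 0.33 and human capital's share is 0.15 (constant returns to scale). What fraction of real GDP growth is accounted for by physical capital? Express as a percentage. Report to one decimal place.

Physical capital accounted for 53.2% of growth.

Physical capital contributed 0.33 × 12.1 = 3.993 pp.
Share of growth = 3.993 / 7.5 × 100 = 53.24%.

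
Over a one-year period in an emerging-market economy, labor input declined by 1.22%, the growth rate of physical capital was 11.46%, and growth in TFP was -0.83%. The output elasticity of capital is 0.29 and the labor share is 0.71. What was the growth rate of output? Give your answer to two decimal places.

Labor's share = 1 − 0.29 = 0.71.
Physical capital: 0.29 × 11.46 = 3.3234 pp.
Labor input: 0.71 × (-1.22) = -0.8662 pp.
Output growth = -0.83 + 2.4572 = 1.6272%.

1.63%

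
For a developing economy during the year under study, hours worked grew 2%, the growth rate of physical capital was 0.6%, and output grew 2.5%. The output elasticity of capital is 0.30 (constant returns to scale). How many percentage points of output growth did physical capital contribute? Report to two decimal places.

0.18 percentage points

Contribution = share × growth = 0.3 × 0.6 = 0.18 pp.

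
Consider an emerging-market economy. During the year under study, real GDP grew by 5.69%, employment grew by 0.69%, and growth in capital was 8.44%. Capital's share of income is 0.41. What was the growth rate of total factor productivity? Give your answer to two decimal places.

Total factor productivity grew 1.82%.

Labor's share = 1 − 0.41 = 0.59.
Capital: 0.41 × 8.44 = 3.4604 pp.
Employment: 0.59 × 0.69 = 0.4071 pp.
TFP growth = 5.69 − 3.8675 = 1.8225%.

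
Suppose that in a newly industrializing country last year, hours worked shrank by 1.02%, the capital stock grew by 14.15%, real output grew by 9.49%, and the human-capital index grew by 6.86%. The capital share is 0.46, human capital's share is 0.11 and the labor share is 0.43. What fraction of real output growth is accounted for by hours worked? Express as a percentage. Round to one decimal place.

Labor's share = 1 − 0.46 − 0.11 = 0.43.
Hours worked contributed 0.43 × (-1.02) = -0.4386 pp.
Share of growth = -0.4386 / 9.49 × 100 = -4.622%.

Hours worked accounted for -4.6% of growth.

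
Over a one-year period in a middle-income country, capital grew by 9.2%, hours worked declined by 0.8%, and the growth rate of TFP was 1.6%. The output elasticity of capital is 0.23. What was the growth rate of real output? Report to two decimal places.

3.10%

Labor's share = 1 − 0.23 = 0.77.
Capital: 0.23 × 9.2 = 2.116 pp.
Hours worked: 0.77 × (-0.8) = -0.616 pp.
Output growth = 1.6 + 1.5 = 3.1%.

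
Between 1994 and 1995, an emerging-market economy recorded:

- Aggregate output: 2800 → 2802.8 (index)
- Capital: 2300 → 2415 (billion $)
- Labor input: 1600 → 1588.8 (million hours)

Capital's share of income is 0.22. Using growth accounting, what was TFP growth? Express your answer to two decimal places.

-0.45%

Aggregate output growth = (2802.8 − 2800) / 2800 = 0.1%.
Capital growth = (2415 − 2300) / 2300 = 5%.
Labor input growth = (1588.8 − 1600) / 1600 = -0.7%.
Labor's share = 1 − 0.22 = 0.78.
Capital: 0.22 × 5 = 1.1 pp.
Labor input: 0.78 × (-0.7) = -0.546 pp.
TFP growth = 0.1 − 0.554 = -0.454%.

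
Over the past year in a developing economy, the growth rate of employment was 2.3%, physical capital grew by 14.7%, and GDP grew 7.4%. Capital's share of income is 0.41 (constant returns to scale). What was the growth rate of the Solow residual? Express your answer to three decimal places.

The Solow residual grew 0.016%.

Labor's share = 1 − 0.41 = 0.59.
Physical capital: 0.41 × 14.7 = 6.027 pp.
Employment: 0.59 × 2.3 = 1.357 pp.
TFP growth = 7.4 − 7.384 = 0.016%.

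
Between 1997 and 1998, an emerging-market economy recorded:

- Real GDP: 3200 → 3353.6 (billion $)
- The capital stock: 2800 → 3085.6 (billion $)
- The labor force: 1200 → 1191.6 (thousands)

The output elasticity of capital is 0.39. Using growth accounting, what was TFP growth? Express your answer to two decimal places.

1.25%

Real GDP growth = (3353.6 − 3200) / 3200 = 4.8%.
The capital stock growth = (3085.6 − 2800) / 2800 = 10.2%.
The labor force growth = (1191.6 − 1200) / 1200 = -0.7%.
Labor's share = 1 − 0.39 = 0.61.
The capital stock: 0.39 × 10.2 = 3.978 pp.
The labor force: 0.61 × (-0.7) = -0.427 pp.
TFP growth = 4.8 − 3.551 = 1.249%.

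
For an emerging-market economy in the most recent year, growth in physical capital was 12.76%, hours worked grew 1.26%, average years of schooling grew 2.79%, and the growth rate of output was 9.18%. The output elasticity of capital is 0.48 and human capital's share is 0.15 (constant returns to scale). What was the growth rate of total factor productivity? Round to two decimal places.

Labor's share = 1 − 0.48 − 0.15 = 0.37.
Physical capital: 0.48 × 12.76 = 6.1248 pp.
Average years of schooling: 0.15 × 2.79 = 0.4185 pp.
Hours worked: 0.37 × 1.26 = 0.4662 pp.
TFP growth = 9.18 − 7.0095 = 2.1705%.

Total factor productivity growth was 2.17%.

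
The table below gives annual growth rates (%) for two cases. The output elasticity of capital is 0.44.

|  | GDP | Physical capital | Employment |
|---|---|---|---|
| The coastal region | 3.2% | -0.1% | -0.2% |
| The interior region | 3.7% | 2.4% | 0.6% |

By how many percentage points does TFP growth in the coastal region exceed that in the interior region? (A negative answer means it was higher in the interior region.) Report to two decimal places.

Labor's share = 1 − 0.44 = 0.56.
The coastal region: TFP = 3.2 + 0.044 + 0.112 = 3.356%.
The interior region: TFP = 3.7 − 1.056 − 0.336 = 2.308%.
Difference = 3.356 − (2.308) = 1.048 pp.

1.05 percentage points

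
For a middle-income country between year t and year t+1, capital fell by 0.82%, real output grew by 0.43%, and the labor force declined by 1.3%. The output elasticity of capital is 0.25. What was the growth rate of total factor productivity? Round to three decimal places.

Labor's share = 1 − 0.25 = 0.75.
Capital: 0.25 × (-0.82) = -0.205 pp.
The labor force: 0.75 × (-1.3) = -0.975 pp.
TFP growth = 0.43 + 1.18 = 1.61%.

Total factor productivity grew 1.610%.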